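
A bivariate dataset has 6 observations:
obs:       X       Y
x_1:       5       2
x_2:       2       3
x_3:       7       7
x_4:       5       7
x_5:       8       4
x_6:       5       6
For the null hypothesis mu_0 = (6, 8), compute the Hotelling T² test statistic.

Step 1 — sample mean vector:
  mean(X) = (5 + 2 + 7 + 5 + 8 + 5) / 6 = 32/6 = 5.3333
  mean(Y) = (2 + 3 + 7 + 7 + 4 + 6) / 6 = 29/6 = 4.8333
  x̄ = (5.3333, 4.8333),  deviation x̄ - mu_0 = (5.3333, 4.8333) - (6, 8) = (-0.6667, -3.1667).

Step 2 — sample covariance matrix, S[i,j] = (1/(n-1)) · Σ_k (x_{k,i} - mean_i) · (x_{k,j} - mean_j), divisor n-1 = 5:
  S[X,X] = ((-0.3333)·(-0.3333) + (-3.3333)·(-3.3333) + (1.6667)·(1.6667) + (-0.3333)·(-0.3333) + (2.6667)·(2.6667) + (-0.3333)·(-0.3333)) / 5 = 21.3333/5 = 4.2667
  S[X,Y] = ((-0.3333)·(-2.8333) + (-3.3333)·(-1.8333) + (1.6667)·(2.1667) + (-0.3333)·(2.1667) + (2.6667)·(-0.8333) + (-0.3333)·(1.1667)) / 5 = 7.3333/5 = 1.4667
  S[Y,Y] = ((-2.8333)·(-2.8333) + (-1.8333)·(-1.8333) + (2.1667)·(2.1667) + (2.1667)·(2.1667) + (-0.8333)·(-0.8333) + (1.1667)·(1.1667)) / 5 = 22.8333/5 = 4.5667
  S = [[4.2667, 1.4667],
 [1.4667, 4.5667]].

Step 3 — invert S. det(S) = 4.2667·4.5667 - (1.4667)² = 17.3333.
  S^{-1} = (1/det) · [[d, -b], [-b, a]] = [[0.2635, -0.0846],
 [-0.0846, 0.2462]].

Step 4 — quadratic form (x̄ - mu_0)^T · S^{-1} · (x̄ - mu_0):
  S^{-1} · (x̄ - mu_0) = (0.0923, -0.7231),
  (x̄ - mu_0)^T · [...] = (-0.6667)·(0.0923) + (-3.1667)·(-0.7231) = 2.2282.

Step 5 — scale by n: T² = 6 · 2.2282 = 13.3692.

T² ≈ 13.3692


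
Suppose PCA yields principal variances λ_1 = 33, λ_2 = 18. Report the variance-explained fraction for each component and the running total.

Step 1 — total variance = trace(Sigma) = Σ λ_i = 33 + 18 = 51.

Step 2 — fraction explained by component i = λ_i / Σ λ:
  PC1: 33/51 = 0.6471
  PC2: 18/51 = 0.3529

Step 3 — cumulative fraction after k components = (λ_1 + ... + λ_k) / Σ λ:
  k = 1: 33/51 = 0.6471
  k = 2: (33 + 18)/51 = 51/51 = 1

Summary (fraction, with percent):

explained: PC1 0.6471 (64.71%), PC2 0.3529 (35.29%);  cumulative: 0.6471, 1


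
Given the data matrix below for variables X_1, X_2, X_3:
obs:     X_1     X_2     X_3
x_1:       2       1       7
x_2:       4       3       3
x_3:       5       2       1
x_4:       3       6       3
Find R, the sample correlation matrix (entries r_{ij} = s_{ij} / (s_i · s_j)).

Step 1 — column means:
  mean(X_1) = (2 + 4 + 5 + 3) / 4 = 14/4 = 3.5
  mean(X_2) = (1 + 3 + 2 + 6) / 4 = 12/4 = 3
  mean(X_3) = (7 + 3 + 1 + 3) / 4 = 14/4 = 3.5

Step 2 — sample variances and covariances s[i,j] = (1/(n-1)) · Σ_k (x_{k,i} - mean_i) · (x_{k,j} - mean_j), with n-1 = 3:
  s[X_1,X_1] = ((-1.5)·(-1.5) + (0.5)·(0.5) + (1.5)·(1.5) + (-0.5)·(-0.5)) / 3 = 5/3 = 1.6667
  s[X_1,X_2] = ((-1.5)·(-2) + (0.5)·(0) + (1.5)·(-1) + (-0.5)·(3)) / 3 = 0/3 = 0
  s[X_1,X_3] = ((-1.5)·(3.5) + (0.5)·(-0.5) + (1.5)·(-2.5) + (-0.5)·(-0.5)) / 3 = -9/3 = -3
  s[X_2,X_2] = ((-2)·(-2) + (0)·(0) + (-1)·(-1) + (3)·(3)) / 3 = 14/3 = 4.6667
  s[X_2,X_3] = ((-2)·(3.5) + (0)·(-0.5) + (-1)·(-2.5) + (3)·(-0.5)) / 3 = -6/3 = -2
  s[X_3,X_3] = ((3.5)·(3.5) + (-0.5)·(-0.5) + (-2.5)·(-2.5) + (-0.5)·(-0.5)) / 3 = 19/3 = 6.3333
  Sample standard deviations s_i = √(s[i,i]):
  s(X_1) = √(1.6667) = 1.291
  s(X_2) = √(4.6667) = 2.1602
  s(X_3) = √(6.3333) = 2.5166

Step 3 — r_{ij} = s_{ij} / (s_i · s_j):
  r[X_1,X_1] = 1 (diagonal).
  r[X_1,X_2] = 0 / (1.291 · 2.1602) = 0 / 2.7889 = 0
  r[X_1,X_3] = -3 / (1.291 · 2.5166) = -3 / 3.2489 = -0.9234
  r[X_2,X_2] = 1 (diagonal).
  r[X_2,X_3] = -2 / (2.1602 · 2.5166) = -2 / 5.4365 = -0.3679
  r[X_3,X_3] = 1 (diagonal).

R is symmetric with unit diagonal. Assembling:

R = [[1, 0, -0.9234],
 [0, 1, -0.3679],
 [-0.9234, -0.3679, 1]]


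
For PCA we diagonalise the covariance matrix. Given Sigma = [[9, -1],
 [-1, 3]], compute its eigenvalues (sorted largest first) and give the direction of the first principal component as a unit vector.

Step 1 — characteristic polynomial of 2×2 Sigma:
  det(Sigma - λI) = λ² - trace · λ + det = 0.
  trace = 9 + 3 = 12, det = 9·3 - (-1)² = 26.
Step 2 — discriminant:
  Δ = trace² - 4·det = 144 - 104 = 40.
Step 3 — eigenvalues:
  λ = (trace ± √Δ)/2 = (12 ± 6.3246)/2,
  λ_1 = 9.1623,  λ_2 = 2.8377.

Step 4 — unit eigenvector for λ_1: solve (Sigma - λ_1 I)v = 0. First row:
  (9 - 9.1623)·v_x + (-1)·v_y = 0, i.e. (-0.1623)·v_x + (-1)·v_y = 0,
  so v ∝ (b, λ_1 - a) = (-1, 0.1623); multiply by -1 so the first entry is positive: u = (1, -0.1623).
  ||u|| = √((1)² + (-0.1623)²) = √(1.0263) ≈ 1.0131,
  v_1 = u/||u|| ≈ (0.9871, -0.1602) (||v_1|| = 1).

λ_1 = 9.1623,  λ_2 = 2.8377;  v_1 ≈ (0.9871, -0.1602)


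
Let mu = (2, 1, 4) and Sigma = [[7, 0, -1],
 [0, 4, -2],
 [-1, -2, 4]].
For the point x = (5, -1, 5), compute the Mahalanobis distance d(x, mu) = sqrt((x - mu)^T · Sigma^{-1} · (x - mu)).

Step 1 — centre the observation: (x - mu) = (3, -2, 1).

Step 2 — invert Sigma (cofactor / det for 3×3, or solve directly):
  Sigma^{-1} = [[0.15, 0.025, 0.05],
 [0.025, 0.3375, 0.175],
 [0.05, 0.175, 0.35]].

Step 3 — form the quadratic (x - mu)^T · Sigma^{-1} · (x - mu):
  Sigma^{-1} · (x - mu) = (0.45, -0.425, 0.15).
  (x - mu)^T · [Sigma^{-1} · (x - mu)] = (3)·(0.45) + (-2)·(-0.425) + (1)·(0.15) = 2.35.

Step 4 — take square root: d = √(2.35) ≈ 1.533.

d(x, mu) = √(2.35) ≈ 1.533


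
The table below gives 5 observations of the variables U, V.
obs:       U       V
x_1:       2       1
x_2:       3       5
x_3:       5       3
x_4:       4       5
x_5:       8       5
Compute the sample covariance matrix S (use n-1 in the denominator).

Step 1 — column means:
  mean(U) = (2 + 3 + 5 + 4 + 8) / 5 = 22/5 = 4.4
  mean(V) = (1 + 5 + 3 + 5 + 5) / 5 = 19/5 = 3.8

Step 2 — sample covariance S[i,j] = (1/(n-1)) · Σ_k (x_{k,i} - mean_i) · (x_{k,j} - mean_j), with n-1 = 4.
  S[U,U] = ((-2.4)·(-2.4) + (-1.4)·(-1.4) + (0.6)·(0.6) + (-0.4)·(-0.4) + (3.6)·(3.6)) / 4 = 21.2/4 = 5.3
  S[U,V] = ((-2.4)·(-2.8) + (-1.4)·(1.2) + (0.6)·(-0.8) + (-0.4)·(1.2) + (3.6)·(1.2)) / 4 = 8.4/4 = 2.1
  S[V,V] = ((-2.8)·(-2.8) + (1.2)·(1.2) + (-0.8)·(-0.8) + (1.2)·(1.2) + (1.2)·(1.2)) / 4 = 12.8/4 = 3.2

S is symmetric (S[j,i] = S[i,j]). Assembling:

S = [[5.3, 2.1],
 [2.1, 3.2]]


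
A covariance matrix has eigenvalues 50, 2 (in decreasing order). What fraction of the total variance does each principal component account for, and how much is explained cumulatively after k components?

Step 1 — total variance = trace(Sigma) = Σ λ_i = 50 + 2 = 52.

Step 2 — fraction explained by component i = λ_i / Σ λ:
  PC1: 50/52 = 0.9615
  PC2: 2/52 = 0.0385

Step 3 — cumulative fraction after k components = (λ_1 + ... + λ_k) / Σ λ:
  k = 1: 50/52 = 0.9615
  k = 2: (50 + 2)/52 = 52/52 = 1

Summary (fraction, with percent):

explained: PC1 0.9615 (96.15%), PC2 0.0385 (3.85%);  cumulative: 0.9615, 1


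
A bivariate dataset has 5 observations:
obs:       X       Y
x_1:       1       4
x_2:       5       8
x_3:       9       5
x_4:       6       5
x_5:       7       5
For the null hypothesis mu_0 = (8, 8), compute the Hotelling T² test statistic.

Step 1 — sample mean vector:
  mean(X) = (1 + 5 + 9 + 6 + 7) / 5 = 28/5 = 5.6
  mean(Y) = (4 + 8 + 5 + 5 + 5) / 5 = 27/5 = 5.4
  x̄ = (5.6, 5.4),  deviation x̄ - mu_0 = (5.6, 5.4) - (8, 8) = (-2.4, -2.6).

Step 2 — sample covariance matrix, S[i,j] = (1/(n-1)) · Σ_k (x_{k,i} - mean_i) · (x_{k,j} - mean_j), divisor n-1 = 4:
  S[X,X] = ((-4.6)·(-4.6) + (-0.6)·(-0.6) + (3.4)·(3.4) + (0.4)·(0.4) + (1.4)·(1.4)) / 4 = 35.2/4 = 8.8
  S[X,Y] = ((-4.6)·(-1.4) + (-0.6)·(2.6) + (3.4)·(-0.4) + (0.4)·(-0.4) + (1.4)·(-0.4)) / 4 = 2.8/4 = 0.7
  S[Y,Y] = ((-1.4)·(-1.4) + (2.6)·(2.6) + (-0.4)·(-0.4) + (-0.4)·(-0.4) + (-0.4)·(-0.4)) / 4 = 9.2/4 = 2.3
  S = [[8.8, 0.7],
 [0.7, 2.3]].

Step 3 — invert S. det(S) = 8.8·2.3 - (0.7)² = 19.75.
  S^{-1} = (1/det) · [[d, -b], [-b, a]] = [[0.1165, -0.0354],
 [-0.0354, 0.4456]].

Step 4 — quadratic form (x̄ - mu_0)^T · S^{-1} · (x̄ - mu_0):
  S^{-1} · (x̄ - mu_0) = (-0.1873, -1.0734),
  (x̄ - mu_0)^T · [...] = (-2.4)·(-0.1873) + (-2.6)·(-1.0734) = 3.2405.

Step 5 — scale by n: T² = 5 · 3.2405 = 16.2025.

T² ≈ 16.2025


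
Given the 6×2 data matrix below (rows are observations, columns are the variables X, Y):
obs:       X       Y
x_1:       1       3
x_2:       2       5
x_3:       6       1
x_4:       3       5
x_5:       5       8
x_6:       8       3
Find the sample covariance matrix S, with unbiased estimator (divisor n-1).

Step 1 — column means:
  mean(X) = (1 + 2 + 6 + 3 + 5 + 8) / 6 = 25/6 = 4.1667
  mean(Y) = (3 + 5 + 1 + 5 + 8 + 3) / 6 = 25/6 = 4.1667

Step 2 — sample covariance S[i,j] = (1/(n-1)) · Σ_k (x_{k,i} - mean_i) · (x_{k,j} - mean_j), with n-1 = 5.
  S[X,X] = ((-3.1667)·(-3.1667) + (-2.1667)·(-2.1667) + (1.8333)·(1.8333) + (-1.1667)·(-1.1667) + (0.8333)·(0.8333) + (3.8333)·(3.8333)) / 5 = 34.8333/5 = 6.9667
  S[X,Y] = ((-3.1667)·(-1.1667) + (-2.1667)·(0.8333) + (1.8333)·(-3.1667) + (-1.1667)·(0.8333) + (0.8333)·(3.8333) + (3.8333)·(-1.1667)) / 5 = -6.1667/5 = -1.2333
  S[Y,Y] = ((-1.1667)·(-1.1667) + (0.8333)·(0.8333) + (-3.1667)·(-3.1667) + (0.8333)·(0.8333) + (3.8333)·(3.8333) + (-1.1667)·(-1.1667)) / 5 = 28.8333/5 = 5.7667

S is symmetric (S[j,i] = S[i,j]). Assembling:

S = [[6.9667, -1.2333],
 [-1.2333, 5.7667]]


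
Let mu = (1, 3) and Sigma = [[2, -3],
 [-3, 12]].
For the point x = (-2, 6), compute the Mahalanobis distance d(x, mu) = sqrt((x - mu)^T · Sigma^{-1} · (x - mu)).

Step 1 — centre the observation: (x - mu) = (-3, 3).

Step 2 — invert Sigma. det(Sigma) = 2·12 - (-3)² = 15.
  Sigma^{-1} = (1/det) · [[d, -b], [-b, a]] = [[0.8, 0.2],
 [0.2, 0.1333]].

Step 3 — form the quadratic (x - mu)^T · Sigma^{-1} · (x - mu):
  Sigma^{-1} · (x - mu) = (-1.8, -0.2).
  (x - mu)^T · [Sigma^{-1} · (x - mu)] = (-3)·(-1.8) + (3)·(-0.2) = 4.8.

Step 4 — take square root: d = √(4.8) ≈ 2.1909.

d(x, mu) = √(4.8) ≈ 2.1909


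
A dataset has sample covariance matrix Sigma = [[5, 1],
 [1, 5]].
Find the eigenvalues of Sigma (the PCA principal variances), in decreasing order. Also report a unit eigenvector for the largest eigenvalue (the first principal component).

Step 1 — characteristic polynomial of 2×2 Sigma:
  det(Sigma - λI) = λ² - trace · λ + det = 0.
  trace = 5 + 5 = 10, det = 5·5 - (1)² = 24.
Step 2 — discriminant:
  Δ = trace² - 4·det = 100 - 96 = 4.
Step 3 — eigenvalues:
  λ = (trace ± √Δ)/2 = (10 ± 2)/2,
  λ_1 = 6,  λ_2 = 4.

Step 4 — unit eigenvector for λ_1: solve (Sigma - λ_1 I)v = 0. First row:
  (5 - 6)·v_x + (1)·v_y = 0, i.e. (-1)·v_x + (1)·v_y = 0,
  so v ∝ (b, λ_1 - a) = (1, 1) = u.
  ||u|| = √((1)² + (1)²) = √(2) ≈ 1.4142,
  v_1 = u/||u|| ≈ (0.7071, 0.7071) (||v_1|| = 1).

λ_1 = 6,  λ_2 = 4;  v_1 ≈ (0.7071, 0.7071)


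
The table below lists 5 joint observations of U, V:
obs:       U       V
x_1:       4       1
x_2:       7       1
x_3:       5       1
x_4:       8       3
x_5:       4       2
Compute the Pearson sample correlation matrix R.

Step 1 — column means:
  mean(U) = (4 + 7 + 5 + 8 + 4) / 5 = 28/5 = 5.6
  mean(V) = (1 + 1 + 1 + 3 + 2) / 5 = 8/5 = 1.6

Step 2 — sample variances and covariances s[i,j] = (1/(n-1)) · Σ_k (x_{k,i} - mean_i) · (x_{k,j} - mean_j), with n-1 = 4:
  s[U,U] = ((-1.6)·(-1.6) + (1.4)·(1.4) + (-0.6)·(-0.6) + (2.4)·(2.4) + (-1.6)·(-1.6)) / 4 = 13.2/4 = 3.3
  s[U,V] = ((-1.6)·(-0.6) + (1.4)·(-0.6) + (-0.6)·(-0.6) + (2.4)·(1.4) + (-1.6)·(0.4)) / 4 = 3.2/4 = 0.8
  s[V,V] = ((-0.6)·(-0.6) + (-0.6)·(-0.6) + (-0.6)·(-0.6) + (1.4)·(1.4) + (0.4)·(0.4)) / 4 = 3.2/4 = 0.8
  Sample standard deviations s_i = √(s[i,i]):
  s(U) = √(3.3) = 1.8166
  s(V) = √(0.8) = 0.8944

Step 3 — r_{ij} = s_{ij} / (s_i · s_j):
  r[U,U] = 1 (diagonal).
  r[U,V] = 0.8 / (1.8166 · 0.8944) = 0.8 / 1.6248 = 0.4924
  r[V,V] = 1 (diagonal).

R is symmetric with unit diagonal. Assembling:

R = [[1, 0.4924],
 [0.4924, 1]]


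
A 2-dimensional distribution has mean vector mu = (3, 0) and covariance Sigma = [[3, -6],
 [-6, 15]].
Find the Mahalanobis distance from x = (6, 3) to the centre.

Step 1 — centre the observation: (x - mu) = (3, 3).

Step 2 — invert Sigma. det(Sigma) = 3·15 - (-6)² = 9.
  Sigma^{-1} = (1/det) · [[d, -b], [-b, a]] = [[1.6667, 0.6667],
 [0.6667, 0.3333]].

Step 3 — form the quadratic (x - mu)^T · Sigma^{-1} · (x - mu):
  Sigma^{-1} · (x - mu) = (7, 3).
  (x - mu)^T · [Sigma^{-1} · (x - mu)] = (3)·(7) + (3)·(3) = 30.

Step 4 — take square root: d = √(30) ≈ 5.4772.

d(x, mu) = √(30) ≈ 5.4772


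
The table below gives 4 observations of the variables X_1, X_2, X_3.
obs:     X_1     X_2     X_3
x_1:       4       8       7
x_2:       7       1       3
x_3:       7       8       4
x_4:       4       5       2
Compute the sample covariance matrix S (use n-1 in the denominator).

Step 1 — column means:
  mean(X_1) = (4 + 7 + 7 + 4) / 4 = 22/4 = 5.5
  mean(X_2) = (8 + 1 + 8 + 5) / 4 = 22/4 = 5.5
  mean(X_3) = (7 + 3 + 4 + 2) / 4 = 16/4 = 4

Step 2 — sample covariance S[i,j] = (1/(n-1)) · Σ_k (x_{k,i} - mean_i) · (x_{k,j} - mean_j), with n-1 = 3.
  S[X_1,X_1] = ((-1.5)·(-1.5) + (1.5)·(1.5) + (1.5)·(1.5) + (-1.5)·(-1.5)) / 3 = 9/3 = 3
  S[X_1,X_2] = ((-1.5)·(2.5) + (1.5)·(-4.5) + (1.5)·(2.5) + (-1.5)·(-0.5)) / 3 = -6/3 = -2
  S[X_1,X_3] = ((-1.5)·(3) + (1.5)·(-1) + (1.5)·(0) + (-1.5)·(-2)) / 3 = -3/3 = -1
  S[X_2,X_2] = ((2.5)·(2.5) + (-4.5)·(-4.5) + (2.5)·(2.5) + (-0.5)·(-0.5)) / 3 = 33/3 = 11
  S[X_2,X_3] = ((2.5)·(3) + (-4.5)·(-1) + (2.5)·(0) + (-0.5)·(-2)) / 3 = 13/3 = 4.3333
  S[X_3,X_3] = ((3)·(3) + (-1)·(-1) + (0)·(0) + (-2)·(-2)) / 3 = 14/3 = 4.6667

S is symmetric (S[j,i] = S[i,j]). Assembling:

S = [[3, -2, -1],
 [-2, 11, 4.3333],
 [-1, 4.3333, 4.6667]]


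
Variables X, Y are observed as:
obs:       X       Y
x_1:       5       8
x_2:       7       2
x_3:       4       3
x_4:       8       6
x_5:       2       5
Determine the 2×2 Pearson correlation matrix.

Step 1 — column means:
  mean(X) = (5 + 7 + 4 + 8 + 2) / 5 = 26/5 = 5.2
  mean(Y) = (8 + 2 + 3 + 6 + 5) / 5 = 24/5 = 4.8

Step 2 — sample variances and covariances s[i,j] = (1/(n-1)) · Σ_k (x_{k,i} - mean_i) · (x_{k,j} - mean_j), with n-1 = 4:
  s[X,X] = ((-0.2)·(-0.2) + (1.8)·(1.8) + (-1.2)·(-1.2) + (2.8)·(2.8) + (-3.2)·(-3.2)) / 4 = 22.8/4 = 5.7
  s[X,Y] = ((-0.2)·(3.2) + (1.8)·(-2.8) + (-1.2)·(-1.8) + (2.8)·(1.2) + (-3.2)·(0.2)) / 4 = -0.8/4 = -0.2
  s[Y,Y] = ((3.2)·(3.2) + (-2.8)·(-2.8) + (-1.8)·(-1.8) + (1.2)·(1.2) + (0.2)·(0.2)) / 4 = 22.8/4 = 5.7
  Sample standard deviations s_i = √(s[i,i]):
  s(X) = √(5.7) = 2.3875
  s(Y) = √(5.7) = 2.3875

Step 3 — r_{ij} = s_{ij} / (s_i · s_j):
  r[X,X] = 1 (diagonal).
  r[X,Y] = -0.2 / (2.3875 · 2.3875) = -0.2 / 5.7 = -0.0351
  r[Y,Y] = 1 (diagonal).

R is symmetric with unit diagonal. Assembling:

R = [[1, -0.0351],
 [-0.0351, 1]]


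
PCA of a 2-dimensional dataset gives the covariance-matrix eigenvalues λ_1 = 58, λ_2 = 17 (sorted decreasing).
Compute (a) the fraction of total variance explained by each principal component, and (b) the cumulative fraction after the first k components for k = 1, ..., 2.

Step 1 — total variance = trace(Sigma) = Σ λ_i = 58 + 17 = 75.

Step 2 — fraction explained by component i = λ_i / Σ λ:
  PC1: 58/75 = 0.7733
  PC2: 17/75 = 0.2267

Step 3 — cumulative fraction after k components = (λ_1 + ... + λ_k) / Σ λ:
  k = 1: 58/75 = 0.7733
  k = 2: (58 + 17)/75 = 75/75 = 1

Summary (fraction, with percent):

explained: PC1 0.7733 (77.33%), PC2 0.2267 (22.67%);  cumulative: 0.7733, 1


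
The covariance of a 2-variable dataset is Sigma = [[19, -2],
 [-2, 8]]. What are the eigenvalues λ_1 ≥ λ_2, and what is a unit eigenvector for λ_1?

Step 1 — characteristic polynomial of 2×2 Sigma:
  det(Sigma - λI) = λ² - trace · λ + det = 0.
  trace = 19 + 8 = 27, det = 19·8 - (-2)² = 148.
Step 2 — discriminant:
  Δ = trace² - 4·det = 729 - 592 = 137.
Step 3 — eigenvalues:
  λ = (trace ± √Δ)/2 = (27 ± 11.7047)/2,
  λ_1 = 19.3523,  λ_2 = 7.6477.

Step 4 — unit eigenvector for λ_1: solve (Sigma - λ_1 I)v = 0. First row:
  (19 - 19.3523)·v_x + (-2)·v_y = 0, i.e. (-0.3523)·v_x + (-2)·v_y = 0,
  so v ∝ (b, λ_1 - a) = (-2, 0.3523); multiply by -1 so the first entry is positive: u = (2, -0.3523).
  ||u|| = √((2)² + (-0.3523)²) = √(4.1242) ≈ 2.0308,
  v_1 = u/||u|| ≈ (0.9848, -0.1735) (||v_1|| = 1).

λ_1 = 19.3523,  λ_2 = 7.6477;  v_1 ≈ (0.9848, -0.1735)


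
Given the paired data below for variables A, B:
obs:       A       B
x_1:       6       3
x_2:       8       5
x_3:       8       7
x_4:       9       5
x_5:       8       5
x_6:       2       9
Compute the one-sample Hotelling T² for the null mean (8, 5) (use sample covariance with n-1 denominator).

Step 1 — sample mean vector:
  mean(A) = (6 + 8 + 8 + 9 + 8 + 2) / 6 = 41/6 = 6.8333
  mean(B) = (3 + 5 + 7 + 5 + 5 + 9) / 6 = 34/6 = 5.6667
  x̄ = (6.8333, 5.6667),  deviation x̄ - mu_0 = (6.8333, 5.6667) - (8, 5) = (-1.1667, 0.6667).

Step 2 — sample covariance matrix, S[i,j] = (1/(n-1)) · Σ_k (x_{k,i} - mean_i) · (x_{k,j} - mean_j), divisor n-1 = 5:
  S[A,A] = ((-0.8333)·(-0.8333) + (1.1667)·(1.1667) + (1.1667)·(1.1667) + (2.1667)·(2.1667) + (1.1667)·(1.1667) + (-4.8333)·(-4.8333)) / 5 = 32.8333/5 = 6.5667
  S[A,B] = ((-0.8333)·(-2.6667) + (1.1667)·(-0.6667) + (1.1667)·(1.3333) + (2.1667)·(-0.6667) + (1.1667)·(-0.6667) + (-4.8333)·(3.3333)) / 5 = -15.3333/5 = -3.0667
  S[B,B] = ((-2.6667)·(-2.6667) + (-0.6667)·(-0.6667) + (1.3333)·(1.3333) + (-0.6667)·(-0.6667) + (-0.6667)·(-0.6667) + (3.3333)·(3.3333)) / 5 = 21.3333/5 = 4.2667
  S = [[6.5667, -3.0667],
 [-3.0667, 4.2667]].

Step 3 — invert S. det(S) = 6.5667·4.2667 - (-3.0667)² = 18.6133.
  S^{-1} = (1/det) · [[d, -b], [-b, a]] = [[0.2292, 0.1648],
 [0.1648, 0.3528]].

Step 4 — quadratic form (x̄ - mu_0)^T · S^{-1} · (x̄ - mu_0):
  S^{-1} · (x̄ - mu_0) = (-0.1576, 0.043),
  (x̄ - mu_0)^T · [...] = (-1.1667)·(-0.1576) + (0.6667)·(0.043) = 0.2125.

Step 5 — scale by n: T² = 6 · 0.2125 = 1.2751.

T² ≈ 1.2751


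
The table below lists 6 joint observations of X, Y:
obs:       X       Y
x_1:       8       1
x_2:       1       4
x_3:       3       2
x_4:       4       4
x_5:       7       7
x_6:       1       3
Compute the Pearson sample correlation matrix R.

Step 1 — column means:
  mean(X) = (8 + 1 + 3 + 4 + 7 + 1) / 6 = 24/6 = 4
  mean(Y) = (1 + 4 + 2 + 4 + 7 + 3) / 6 = 21/6 = 3.5

Step 2 — sample variances and covariances s[i,j] = (1/(n-1)) · Σ_k (x_{k,i} - mean_i) · (x_{k,j} - mean_j), with n-1 = 5:
  s[X,X] = ((4)·(4) + (-3)·(-3) + (-1)·(-1) + (0)·(0) + (3)·(3) + (-3)·(-3)) / 5 = 44/5 = 8.8
  s[X,Y] = ((4)·(-2.5) + (-3)·(0.5) + (-1)·(-1.5) + (0)·(0.5) + (3)·(3.5) + (-3)·(-0.5)) / 5 = 2/5 = 0.4
  s[Y,Y] = ((-2.5)·(-2.5) + (0.5)·(0.5) + (-1.5)·(-1.5) + (0.5)·(0.5) + (3.5)·(3.5) + (-0.5)·(-0.5)) / 5 = 21.5/5 = 4.3
  Sample standard deviations s_i = √(s[i,i]):
  s(X) = √(8.8) = 2.9665
  s(Y) = √(4.3) = 2.0736

Step 3 — r_{ij} = s_{ij} / (s_i · s_j):
  r[X,X] = 1 (diagonal).
  r[X,Y] = 0.4 / (2.9665 · 2.0736) = 0.4 / 6.1514 = 0.065
  r[Y,Y] = 1 (diagonal).

R is symmetric with unit diagonal. Assembling:

R = [[1, 0.065],
 [0.065, 1]]


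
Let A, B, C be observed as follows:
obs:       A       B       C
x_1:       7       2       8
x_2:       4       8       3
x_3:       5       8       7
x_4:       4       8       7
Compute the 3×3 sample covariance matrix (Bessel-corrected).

Step 1 — column means:
  mean(A) = (7 + 4 + 5 + 4) / 4 = 20/4 = 5
  mean(B) = (2 + 8 + 8 + 8) / 4 = 26/4 = 6.5
  mean(C) = (8 + 3 + 7 + 7) / 4 = 25/4 = 6.25

Step 2 — sample covariance S[i,j] = (1/(n-1)) · Σ_k (x_{k,i} - mean_i) · (x_{k,j} - mean_j), with n-1 = 3.
  S[A,A] = ((2)·(2) + (-1)·(-1) + (0)·(0) + (-1)·(-1)) / 3 = 6/3 = 2
  S[A,B] = ((2)·(-4.5) + (-1)·(1.5) + (0)·(1.5) + (-1)·(1.5)) / 3 = -12/3 = -4
  S[A,C] = ((2)·(1.75) + (-1)·(-3.25) + (0)·(0.75) + (-1)·(0.75)) / 3 = 6/3 = 2
  S[B,B] = ((-4.5)·(-4.5) + (1.5)·(1.5) + (1.5)·(1.5) + (1.5)·(1.5)) / 3 = 27/3 = 9
  S[B,C] = ((-4.5)·(1.75) + (1.5)·(-3.25) + (1.5)·(0.75) + (1.5)·(0.75)) / 3 = -10.5/3 = -3.5
  S[C,C] = ((1.75)·(1.75) + (-3.25)·(-3.25) + (0.75)·(0.75) + (0.75)·(0.75)) / 3 = 14.75/3 = 4.9167

S is symmetric (S[j,i] = S[i,j]). Assembling:

S = [[2, -4, 2],
 [-4, 9, -3.5],
 [2, -3.5, 4.9167]]


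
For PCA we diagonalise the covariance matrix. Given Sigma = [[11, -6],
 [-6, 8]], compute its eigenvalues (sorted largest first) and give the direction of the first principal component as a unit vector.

Step 1 — characteristic polynomial of 2×2 Sigma:
  det(Sigma - λI) = λ² - trace · λ + det = 0.
  trace = 11 + 8 = 19, det = 11·8 - (-6)² = 52.
Step 2 — discriminant:
  Δ = trace² - 4·det = 361 - 208 = 153.
Step 3 — eigenvalues:
  λ = (trace ± √Δ)/2 = (19 ± 12.3693)/2,
  λ_1 = 15.6847,  λ_2 = 3.3153.

Step 4 — unit eigenvector for λ_1: solve (Sigma - λ_1 I)v = 0. First row:
  (11 - 15.6847)·v_x + (-6)·v_y = 0, i.e. (-4.6847)·v_x + (-6)·v_y = 0,
  so v ∝ (b, λ_1 - a) = (-6, 4.6847); multiply by -1 so the first entry is positive: u = (6, -4.6847).
  ||u|| = √((6)² + (-4.6847)²) = √(57.946) ≈ 7.6122,
  v_1 = u/||u|| ≈ (0.7882, -0.6154) (||v_1|| = 1).

λ_1 = 15.6847,  λ_2 = 3.3153;  v_1 ≈ (0.7882, -0.6154)


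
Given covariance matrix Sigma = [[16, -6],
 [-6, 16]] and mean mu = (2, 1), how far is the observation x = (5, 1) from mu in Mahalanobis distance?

Step 1 — centre the observation: (x - mu) = (3, 0).

Step 2 — invert Sigma. det(Sigma) = 16·16 - (-6)² = 220.
  Sigma^{-1} = (1/det) · [[d, -b], [-b, a]] = [[0.0727, 0.0273],
 [0.0273, 0.0727]].

Step 3 — form the quadratic (x - mu)^T · Sigma^{-1} · (x - mu):
  Sigma^{-1} · (x - mu) = (0.2182, 0.0818).
  (x - mu)^T · [Sigma^{-1} · (x - mu)] = (3)·(0.2182) + (0)·(0.0818) = 0.6545.

Step 4 — take square root: d = √(0.6545) ≈ 0.809.

d(x, mu) = √(0.6545) ≈ 0.809


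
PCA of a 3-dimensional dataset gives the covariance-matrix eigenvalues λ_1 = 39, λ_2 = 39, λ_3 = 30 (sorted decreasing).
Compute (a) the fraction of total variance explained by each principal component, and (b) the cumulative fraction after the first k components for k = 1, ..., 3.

Step 1 — total variance = trace(Sigma) = Σ λ_i = 39 + 39 + 30 = 108.

Step 2 — fraction explained by component i = λ_i / Σ λ:
  PC1: 39/108 = 0.3611
  PC2: 39/108 = 0.3611
  PC3: 30/108 = 0.2778

Step 3 — cumulative fraction after k components = (λ_1 + ... + λ_k) / Σ λ:
  k = 1: 39/108 = 0.3611
  k = 2: (39 + 39)/108 = 78/108 = 0.7222
  k = 3: (39 + 39 + 30)/108 = 108/108 = 1

Summary (fraction, with percent):

explained: PC1 0.3611 (36.11%), PC2 0.3611 (36.11%), PC3 0.2778 (27.78%);  cumulative: 0.3611, 0.7222, 1


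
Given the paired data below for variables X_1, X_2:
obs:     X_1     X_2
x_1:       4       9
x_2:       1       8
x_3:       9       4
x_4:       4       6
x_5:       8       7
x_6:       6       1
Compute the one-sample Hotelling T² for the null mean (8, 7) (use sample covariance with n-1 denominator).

Step 1 — sample mean vector:
  mean(X_1) = (4 + 1 + 9 + 4 + 8 + 6) / 6 = 32/6 = 5.3333
  mean(X_2) = (9 + 8 + 4 + 6 + 7 + 1) / 6 = 35/6 = 5.8333
  x̄ = (5.3333, 5.8333),  deviation x̄ - mu_0 = (5.3333, 5.8333) - (8, 7) = (-2.6667, -1.1667).

Step 2 — sample covariance matrix, S[i,j] = (1/(n-1)) · Σ_k (x_{k,i} - mean_i) · (x_{k,j} - mean_j), divisor n-1 = 5:
  S[X_1,X_1] = ((-1.3333)·(-1.3333) + (-4.3333)·(-4.3333) + (3.6667)·(3.6667) + (-1.3333)·(-1.3333) + (2.6667)·(2.6667) + (0.6667)·(0.6667)) / 5 = 43.3333/5 = 8.6667
  S[X_1,X_2] = ((-1.3333)·(3.1667) + (-4.3333)·(2.1667) + (3.6667)·(-1.8333) + (-1.3333)·(0.1667) + (2.6667)·(1.1667) + (0.6667)·(-4.8333)) / 5 = -20.6667/5 = -4.1333
  S[X_2,X_2] = ((3.1667)·(3.1667) + (2.1667)·(2.1667) + (-1.8333)·(-1.8333) + (0.1667)·(0.1667) + (1.1667)·(1.1667) + (-4.8333)·(-4.8333)) / 5 = 42.8333/5 = 8.5667
  S = [[8.6667, -4.1333],
 [-4.1333, 8.5667]].

Step 3 — invert S. det(S) = 8.6667·8.5667 - (-4.1333)² = 57.16.
  S^{-1} = (1/det) · [[d, -b], [-b, a]] = [[0.1499, 0.0723],
 [0.0723, 0.1516]].

Step 4 — quadratic form (x̄ - mu_0)^T · S^{-1} · (x̄ - mu_0):
  S^{-1} · (x̄ - mu_0) = (-0.484, -0.3697),
  (x̄ - mu_0)^T · [...] = (-2.6667)·(-0.484) + (-1.1667)·(-0.3697) = 1.7221.

Step 5 — scale by n: T² = 6 · 1.7221 = 10.3324.

T² ≈ 10.3324


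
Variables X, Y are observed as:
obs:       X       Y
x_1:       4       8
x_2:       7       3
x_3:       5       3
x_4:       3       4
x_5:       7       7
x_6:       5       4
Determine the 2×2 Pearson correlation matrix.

Step 1 — column means:
  mean(X) = (4 + 7 + 5 + 3 + 7 + 5) / 6 = 31/6 = 5.1667
  mean(Y) = (8 + 3 + 3 + 4 + 7 + 4) / 6 = 29/6 = 4.8333

Step 2 — sample variances and covariances s[i,j] = (1/(n-1)) · Σ_k (x_{k,i} - mean_i) · (x_{k,j} - mean_j), with n-1 = 5:
  s[X,X] = ((-1.1667)·(-1.1667) + (1.8333)·(1.8333) + (-0.1667)·(-0.1667) + (-2.1667)·(-2.1667) + (1.8333)·(1.8333) + (-0.1667)·(-0.1667)) / 5 = 12.8333/5 = 2.5667
  s[X,Y] = ((-1.1667)·(3.1667) + (1.8333)·(-1.8333) + (-0.1667)·(-1.8333) + (-2.1667)·(-0.8333) + (1.8333)·(2.1667) + (-0.1667)·(-0.8333)) / 5 = -0.8333/5 = -0.1667
  s[Y,Y] = ((3.1667)·(3.1667) + (-1.8333)·(-1.8333) + (-1.8333)·(-1.8333) + (-0.8333)·(-0.8333) + (2.1667)·(2.1667) + (-0.8333)·(-0.8333)) / 5 = 22.8333/5 = 4.5667
  Sample standard deviations s_i = √(s[i,i]):
  s(X) = √(2.5667) = 1.6021
  s(Y) = √(4.5667) = 2.137

Step 3 — r_{ij} = s_{ij} / (s_i · s_j):
  r[X,X] = 1 (diagonal).
  r[X,Y] = -0.1667 / (1.6021 · 2.137) = -0.1667 / 3.4236 = -0.0487
  r[Y,Y] = 1 (diagonal).

R is symmetric with unit diagonal. Assembling:

R = [[1, -0.0487],
 [-0.0487, 1]]


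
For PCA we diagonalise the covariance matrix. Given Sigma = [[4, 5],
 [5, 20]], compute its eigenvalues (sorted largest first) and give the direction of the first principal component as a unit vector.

Step 1 — characteristic polynomial of 2×2 Sigma:
  det(Sigma - λI) = λ² - trace · λ + det = 0.
  trace = 4 + 20 = 24, det = 4·20 - (5)² = 55.
Step 2 — discriminant:
  Δ = trace² - 4·det = 576 - 220 = 356.
Step 3 — eigenvalues:
  λ = (trace ± √Δ)/2 = (24 ± 18.868)/2,
  λ_1 = 21.434,  λ_2 = 2.566.

Step 4 — unit eigenvector for λ_1: solve (Sigma - λ_1 I)v = 0. First row:
  (4 - 21.434)·v_x + (5)·v_y = 0, i.e. (-17.434)·v_x + (5)·v_y = 0,
  so v ∝ (b, λ_1 - a) = (5, 17.434) = u.
  ||u|| = √((5)² + (17.434)²) = √(328.9437) ≈ 18.1368,
  v_1 = u/||u|| ≈ (0.2757, 0.9612) (||v_1|| = 1).

λ_1 = 21.434,  λ_2 = 2.566;  v_1 ≈ (0.2757, 0.9612)


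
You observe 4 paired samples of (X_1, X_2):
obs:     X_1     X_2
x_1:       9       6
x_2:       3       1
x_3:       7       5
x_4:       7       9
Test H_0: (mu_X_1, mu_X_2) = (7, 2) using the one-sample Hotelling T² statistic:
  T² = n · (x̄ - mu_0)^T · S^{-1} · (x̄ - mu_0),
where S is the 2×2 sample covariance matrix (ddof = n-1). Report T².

Step 1 — sample mean vector:
  mean(X_1) = (9 + 3 + 7 + 7) / 4 = 26/4 = 6.5
  mean(X_2) = (6 + 1 + 5 + 9) / 4 = 21/4 = 5.25
  x̄ = (6.5, 5.25),  deviation x̄ - mu_0 = (6.5, 5.25) - (7, 2) = (-0.5, 3.25).

Step 2 — sample covariance matrix, S[i,j] = (1/(n-1)) · Σ_k (x_{k,i} - mean_i) · (x_{k,j} - mean_j), divisor n-1 = 3:
  S[X_1,X_1] = ((2.5)·(2.5) + (-3.5)·(-3.5) + (0.5)·(0.5) + (0.5)·(0.5)) / 3 = 19/3 = 6.3333
  S[X_1,X_2] = ((2.5)·(0.75) + (-3.5)·(-4.25) + (0.5)·(-0.25) + (0.5)·(3.75)) / 3 = 18.5/3 = 6.1667
  S[X_2,X_2] = ((0.75)·(0.75) + (-4.25)·(-4.25) + (-0.25)·(-0.25) + (3.75)·(3.75)) / 3 = 32.75/3 = 10.9167
  S = [[6.3333, 6.1667],
 [6.1667, 10.9167]].

Step 3 — invert S. det(S) = 6.3333·10.9167 - (6.1667)² = 31.1111.
  S^{-1} = (1/det) · [[d, -b], [-b, a]] = [[0.3509, -0.1982],
 [-0.1982, 0.2036]].

Step 4 — quadratic form (x̄ - mu_0)^T · S^{-1} · (x̄ - mu_0):
  S^{-1} · (x̄ - mu_0) = (-0.8196, 0.7607),
  (x̄ - mu_0)^T · [...] = (-0.5)·(-0.8196) + (3.25)·(0.7607) = 2.8821.

Step 5 — scale by n: T² = 4 · 2.8821 = 11.5286.

T² ≈ 11.5286


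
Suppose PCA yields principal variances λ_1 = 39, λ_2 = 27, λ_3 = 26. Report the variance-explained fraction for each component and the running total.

Step 1 — total variance = trace(Sigma) = Σ λ_i = 39 + 27 + 26 = 92.

Step 2 — fraction explained by component i = λ_i / Σ λ:
  PC1: 39/92 = 0.4239
  PC2: 27/92 = 0.2935
  PC3: 26/92 = 0.2826

Step 3 — cumulative fraction after k components = (λ_1 + ... + λ_k) / Σ λ:
  k = 1: 39/92 = 0.4239
  k = 2: (39 + 27)/92 = 66/92 = 0.7174
  k = 3: (39 + 27 + 26)/92 = 92/92 = 1

Summary (fraction, with percent):

explained: PC1 0.4239 (42.39%), PC2 0.2935 (29.35%), PC3 0.2826 (28.26%);  cumulative: 0.4239, 0.7174, 1


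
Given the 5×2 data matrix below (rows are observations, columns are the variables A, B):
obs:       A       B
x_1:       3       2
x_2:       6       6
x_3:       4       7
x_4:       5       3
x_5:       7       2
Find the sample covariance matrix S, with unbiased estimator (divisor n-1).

Step 1 — column means:
  mean(A) = (3 + 6 + 4 + 5 + 7) / 5 = 25/5 = 5
  mean(B) = (2 + 6 + 7 + 3 + 2) / 5 = 20/5 = 4

Step 2 — sample covariance S[i,j] = (1/(n-1)) · Σ_k (x_{k,i} - mean_i) · (x_{k,j} - mean_j), with n-1 = 4.
  S[A,A] = ((-2)·(-2) + (1)·(1) + (-1)·(-1) + (0)·(0) + (2)·(2)) / 4 = 10/4 = 2.5
  S[A,B] = ((-2)·(-2) + (1)·(2) + (-1)·(3) + (0)·(-1) + (2)·(-2)) / 4 = -1/4 = -0.25
  S[B,B] = ((-2)·(-2) + (2)·(2) + (3)·(3) + (-1)·(-1) + (-2)·(-2)) / 4 = 22/4 = 5.5

S is symmetric (S[j,i] = S[i,j]). Assembling:

S = [[2.5, -0.25],
 [-0.25, 5.5]]


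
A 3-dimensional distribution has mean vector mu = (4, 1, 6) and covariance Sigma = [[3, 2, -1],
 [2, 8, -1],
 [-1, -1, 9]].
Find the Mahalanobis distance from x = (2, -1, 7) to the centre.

Step 1 — centre the observation: (x - mu) = (-2, -2, 1).

Step 2 — invert Sigma (cofactor / det for 3×3, or solve directly):
  Sigma^{-1} = [[0.4104, -0.0983, 0.0347],
 [-0.0983, 0.1503, 0.0058],
 [0.0347, 0.0058, 0.1156]].

Step 3 — form the quadratic (x - mu)^T · Sigma^{-1} · (x - mu):
  Sigma^{-1} · (x - mu) = (-0.5896, -0.0983, 0.0347).
  (x - mu)^T · [Sigma^{-1} · (x - mu)] = (-2)·(-0.5896) + (-2)·(-0.0983) + (1)·(0.0347) = 1.4104.

Step 4 — take square root: d = √(1.4104) ≈ 1.1876.

d(x, mu) = √(1.4104) ≈ 1.1876


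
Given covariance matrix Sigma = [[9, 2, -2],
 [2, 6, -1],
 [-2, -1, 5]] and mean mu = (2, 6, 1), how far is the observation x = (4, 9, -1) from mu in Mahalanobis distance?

Step 1 — centre the observation: (x - mu) = (2, 3, -2).

Step 2 — invert Sigma (cofactor / det for 3×3, or solve directly):
  Sigma^{-1} = [[0.1289, -0.0356, 0.0444],
 [-0.0356, 0.1822, 0.0222],
 [0.0444, 0.0222, 0.2222]].

Step 3 — form the quadratic (x - mu)^T · Sigma^{-1} · (x - mu):
  Sigma^{-1} · (x - mu) = (0.0622, 0.4311, -0.2889).
  (x - mu)^T · [Sigma^{-1} · (x - mu)] = (2)·(0.0622) + (3)·(0.4311) + (-2)·(-0.2889) = 1.9956.

Step 4 — take square root: d = √(1.9956) ≈ 1.4126.

d(x, mu) = √(1.9956) ≈ 1.4126


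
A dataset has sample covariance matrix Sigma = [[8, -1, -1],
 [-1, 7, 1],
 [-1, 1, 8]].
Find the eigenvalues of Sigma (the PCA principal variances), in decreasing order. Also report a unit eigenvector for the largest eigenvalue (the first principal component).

Step 1 — characteristic polynomial p(λ) = det(λI - Sigma) = λ³ - tr·λ² + c_1·λ - det, where tr = trace, c_1 = sum of the principal 2×2 minors, det = det(Sigma):
  tr = 8 + 7 + 8 = 23,
  c_1 = (8·7 - (-1)²) + (8·8 - (-1)²) + (7·8 - (1)²) = 55 + 63 + 55 = 173,
  det = 8·(7·8 - (1)²) - (-1)·((-1)·8 - (1)·(-1)) + (-1)·((-1)·(1) - 7·(-1)) = 8·(55) - (-1)·(-7) + (-1)·(6) = 427.
  So p(λ) = λ³ - 23λ² + 173λ - 427.
Step 2 — look for an integer root (rational root theorem: any rational root is an integer divisor of 427). Testing λ = 7:
  p(7) = 343 - 1127 + 1211 - 427 = 0  ✓
  Dividing out (λ - 7): p(λ) = (λ - 7)(λ² - 16λ + 61).
Step 3 — remaining eigenvalues from the quadratic λ² - 16λ + 61 = 0:
  Δ = 16² - 4·61 = 256 - 244 = 12,  λ = (16 ± √12)/2 = (16 ± 3.4641)/2 ≈ 9.7321 or 6.2679.
  Sorted: λ_1 = 9.7321,  λ_2 = 7,  λ_3 = 6.2679  (check: sum = 23 = tr ✓).

Step 4 — unit eigenvector for λ_1 ≈ 9.7321: v spans the null space of (Sigma - λ_1 I), whose rows are
  r_1 = (-1.7321, -1, -1),  r_2 = (-1, -2.7321, 1),  r_3 = (-1, 1, -1.7321).
  v is orthogonal to every row, so take v ∝ r_1 × r_2 = ((-1)·(1) - (-1)·(-2.7321), (-1)·(-1) - (-1.7321)·(1), (-1.7321)·(-2.7321) - (-1)·(-1)) ≈ (-3.7321, 2.7321, 3.7321).
  Rescale (multiply by -1 so the first nonzero entry is positive): u = (3.7321, -2.7321, -3.7321).
  ||u|| = √((3.7321)² + (-2.7321)² + (-3.7321)²) = √(35.3205) ≈ 5.9431,  v_1 = u/||u|| ≈ (0.628, -0.4597, -0.628) (||v_1|| = 1).

λ_1 = 9.7321,  λ_2 = 7,  λ_3 = 6.2679;  v_1 ≈ (0.628, -0.4597, -0.628)


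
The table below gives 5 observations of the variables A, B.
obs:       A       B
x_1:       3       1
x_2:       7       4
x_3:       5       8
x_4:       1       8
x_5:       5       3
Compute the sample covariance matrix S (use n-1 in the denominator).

Step 1 — column means:
  mean(A) = (3 + 7 + 5 + 1 + 5) / 5 = 21/5 = 4.2
  mean(B) = (1 + 4 + 8 + 8 + 3) / 5 = 24/5 = 4.8

Step 2 — sample covariance S[i,j] = (1/(n-1)) · Σ_k (x_{k,i} - mean_i) · (x_{k,j} - mean_j), with n-1 = 4.
  S[A,A] = ((-1.2)·(-1.2) + (2.8)·(2.8) + (0.8)·(0.8) + (-3.2)·(-3.2) + (0.8)·(0.8)) / 4 = 20.8/4 = 5.2
  S[A,B] = ((-1.2)·(-3.8) + (2.8)·(-0.8) + (0.8)·(3.2) + (-3.2)·(3.2) + (0.8)·(-1.8)) / 4 = -6.8/4 = -1.7
  S[B,B] = ((-3.8)·(-3.8) + (-0.8)·(-0.8) + (3.2)·(3.2) + (3.2)·(3.2) + (-1.8)·(-1.8)) / 4 = 38.8/4 = 9.7

S is symmetric (S[j,i] = S[i,j]). Assembling:

S = [[5.2, -1.7],
 [-1.7, 9.7]]


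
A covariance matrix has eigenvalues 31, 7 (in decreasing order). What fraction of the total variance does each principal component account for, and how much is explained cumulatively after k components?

Step 1 — total variance = trace(Sigma) = Σ λ_i = 31 + 7 = 38.

Step 2 — fraction explained by component i = λ_i / Σ λ:
  PC1: 31/38 = 0.8158
  PC2: 7/38 = 0.1842

Step 3 — cumulative fraction after k components = (λ_1 + ... + λ_k) / Σ λ:
  k = 1: 31/38 = 0.8158
  k = 2: (31 + 7)/38 = 38/38 = 1

Summary (fraction, with percent):

explained: PC1 0.8158 (81.58%), PC2 0.1842 (18.42%);  cumulative: 0.8158, 1


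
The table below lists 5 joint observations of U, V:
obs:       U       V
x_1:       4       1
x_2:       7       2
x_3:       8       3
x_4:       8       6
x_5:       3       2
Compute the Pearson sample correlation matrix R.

Step 1 — column means:
  mean(U) = (4 + 7 + 8 + 8 + 3) / 5 = 30/5 = 6
  mean(V) = (1 + 2 + 3 + 6 + 2) / 5 = 14/5 = 2.8

Step 2 — sample variances and covariances s[i,j] = (1/(n-1)) · Σ_k (x_{k,i} - mean_i) · (x_{k,j} - mean_j), with n-1 = 4:
  s[U,U] = ((-2)·(-2) + (1)·(1) + (2)·(2) + (2)·(2) + (-3)·(-3)) / 4 = 22/4 = 5.5
  s[U,V] = ((-2)·(-1.8) + (1)·(-0.8) + (2)·(0.2) + (2)·(3.2) + (-3)·(-0.8)) / 4 = 12/4 = 3
  s[V,V] = ((-1.8)·(-1.8) + (-0.8)·(-0.8) + (0.2)·(0.2) + (3.2)·(3.2) + (-0.8)·(-0.8)) / 4 = 14.8/4 = 3.7
  Sample standard deviations s_i = √(s[i,i]):
  s(U) = √(5.5) = 2.3452
  s(V) = √(3.7) = 1.9235

Step 3 — r_{ij} = s_{ij} / (s_i · s_j):
  r[U,U] = 1 (diagonal).
  r[U,V] = 3 / (2.3452 · 1.9235) = 3 / 4.5111 = 0.665
  r[V,V] = 1 (diagonal).

R is symmetric with unit diagonal. Assembling:

R = [[1, 0.665],
 [0.665, 1]]


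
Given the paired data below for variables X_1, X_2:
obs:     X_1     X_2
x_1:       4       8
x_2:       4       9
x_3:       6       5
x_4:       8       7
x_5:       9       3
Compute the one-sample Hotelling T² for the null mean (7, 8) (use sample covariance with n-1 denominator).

Step 1 — sample mean vector:
  mean(X_1) = (4 + 4 + 6 + 8 + 9) / 5 = 31/5 = 6.2
  mean(X_2) = (8 + 9 + 5 + 7 + 3) / 5 = 32/5 = 6.4
  x̄ = (6.2, 6.4),  deviation x̄ - mu_0 = (6.2, 6.4) - (7, 8) = (-0.8, -1.6).

Step 2 — sample covariance matrix, S[i,j] = (1/(n-1)) · Σ_k (x_{k,i} - mean_i) · (x_{k,j} - mean_j), divisor n-1 = 4:
  S[X_1,X_1] = ((-2.2)·(-2.2) + (-2.2)·(-2.2) + (-0.2)·(-0.2) + (1.8)·(1.8) + (2.8)·(2.8)) / 4 = 20.8/4 = 5.2
  S[X_1,X_2] = ((-2.2)·(1.6) + (-2.2)·(2.6) + (-0.2)·(-1.4) + (1.8)·(0.6) + (2.8)·(-3.4)) / 4 = -17.4/4 = -4.35
  S[X_2,X_2] = ((1.6)·(1.6) + (2.6)·(2.6) + (-1.4)·(-1.4) + (0.6)·(0.6) + (-3.4)·(-3.4)) / 4 = 23.2/4 = 5.8
  S = [[5.2, -4.35],
 [-4.35, 5.8]].

Step 3 — invert S. det(S) = 5.2·5.8 - (-4.35)² = 11.2375.
  S^{-1} = (1/det) · [[d, -b], [-b, a]] = [[0.5161, 0.3871],
 [0.3871, 0.4627]].

Step 4 — quadratic form (x̄ - mu_0)^T · S^{-1} · (x̄ - mu_0):
  S^{-1} · (x̄ - mu_0) = (-1.0323, -1.0501),
  (x̄ - mu_0)^T · [...] = (-0.8)·(-1.0323) + (-1.6)·(-1.0501) = 2.5059.

Step 5 — scale by n: T² = 5 · 2.5059 = 12.5295.

T² ≈ 12.5295


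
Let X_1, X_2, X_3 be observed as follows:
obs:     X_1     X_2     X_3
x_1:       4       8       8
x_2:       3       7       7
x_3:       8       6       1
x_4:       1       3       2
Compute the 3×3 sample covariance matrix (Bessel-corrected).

Step 1 — column means:
  mean(X_1) = (4 + 3 + 8 + 1) / 4 = 16/4 = 4
  mean(X_2) = (8 + 7 + 6 + 3) / 4 = 24/4 = 6
  mean(X_3) = (8 + 7 + 1 + 2) / 4 = 18/4 = 4.5

Step 2 — sample covariance S[i,j] = (1/(n-1)) · Σ_k (x_{k,i} - mean_i) · (x_{k,j} - mean_j), with n-1 = 3.
  S[X_1,X_1] = ((0)·(0) + (-1)·(-1) + (4)·(4) + (-3)·(-3)) / 3 = 26/3 = 8.6667
  S[X_1,X_2] = ((0)·(2) + (-1)·(1) + (4)·(0) + (-3)·(-3)) / 3 = 8/3 = 2.6667
  S[X_1,X_3] = ((0)·(3.5) + (-1)·(2.5) + (4)·(-3.5) + (-3)·(-2.5)) / 3 = -9/3 = -3
  S[X_2,X_2] = ((2)·(2) + (1)·(1) + (0)·(0) + (-3)·(-3)) / 3 = 14/3 = 4.6667
  S[X_2,X_3] = ((2)·(3.5) + (1)·(2.5) + (0)·(-3.5) + (-3)·(-2.5)) / 3 = 17/3 = 5.6667
  S[X_3,X_3] = ((3.5)·(3.5) + (2.5)·(2.5) + (-3.5)·(-3.5) + (-2.5)·(-2.5)) / 3 = 37/3 = 12.3333

S is symmetric (S[j,i] = S[i,j]). Assembling:

S = [[8.6667, 2.6667, -3],
 [2.6667, 4.6667, 5.6667],
 [-3, 5.6667, 12.3333]]


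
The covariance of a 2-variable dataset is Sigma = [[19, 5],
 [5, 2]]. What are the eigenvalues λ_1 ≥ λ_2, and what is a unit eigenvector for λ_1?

Step 1 — characteristic polynomial of 2×2 Sigma:
  det(Sigma - λI) = λ² - trace · λ + det = 0.
  trace = 19 + 2 = 21, det = 19·2 - (5)² = 13.
Step 2 — discriminant:
  Δ = trace² - 4·det = 441 - 52 = 389.
Step 3 — eigenvalues:
  λ = (trace ± √Δ)/2 = (21 ± 19.7231)/2,
  λ_1 = 20.3615,  λ_2 = 0.6385.

Step 4 — unit eigenvector for λ_1: solve (Sigma - λ_1 I)v = 0. First row:
  (19 - 20.3615)·v_x + (5)·v_y = 0, i.e. (-1.3615)·v_x + (5)·v_y = 0,
  so v ∝ (b, λ_1 - a) = (5, 1.3615) = u.
  ||u|| = √((5)² + (1.3615)²) = √(26.8538) ≈ 5.1821,
  v_1 = u/||u|| ≈ (0.9649, 0.2627) (||v_1|| = 1).

λ_1 = 20.3615,  λ_2 = 0.6385;  v_1 ≈ (0.9649, 0.2627)


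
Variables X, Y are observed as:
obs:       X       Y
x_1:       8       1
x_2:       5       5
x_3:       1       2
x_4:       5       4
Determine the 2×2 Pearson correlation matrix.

Step 1 — column means:
  mean(X) = (8 + 5 + 1 + 5) / 4 = 19/4 = 4.75
  mean(Y) = (1 + 5 + 2 + 4) / 4 = 12/4 = 3

Step 2 — sample variances and covariances s[i,j] = (1/(n-1)) · Σ_k (x_{k,i} - mean_i) · (x_{k,j} - mean_j), with n-1 = 3:
  s[X,X] = ((3.25)·(3.25) + (0.25)·(0.25) + (-3.75)·(-3.75) + (0.25)·(0.25)) / 3 = 24.75/3 = 8.25
  s[X,Y] = ((3.25)·(-2) + (0.25)·(2) + (-3.75)·(-1) + (0.25)·(1)) / 3 = -2/3 = -0.6667
  s[Y,Y] = ((-2)·(-2) + (2)·(2) + (-1)·(-1) + (1)·(1)) / 3 = 10/3 = 3.3333
  Sample standard deviations s_i = √(s[i,i]):
  s(X) = √(8.25) = 2.8723
  s(Y) = √(3.3333) = 1.8257

Step 3 — r_{ij} = s_{ij} / (s_i · s_j):
  r[X,X] = 1 (diagonal).
  r[X,Y] = -0.6667 / (2.8723 · 1.8257) = -0.6667 / 5.244 = -0.1271
  r[Y,Y] = 1 (diagonal).

R is symmetric with unit diagonal. Assembling:

R = [[1, -0.1271],
 [-0.1271, 1]]
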